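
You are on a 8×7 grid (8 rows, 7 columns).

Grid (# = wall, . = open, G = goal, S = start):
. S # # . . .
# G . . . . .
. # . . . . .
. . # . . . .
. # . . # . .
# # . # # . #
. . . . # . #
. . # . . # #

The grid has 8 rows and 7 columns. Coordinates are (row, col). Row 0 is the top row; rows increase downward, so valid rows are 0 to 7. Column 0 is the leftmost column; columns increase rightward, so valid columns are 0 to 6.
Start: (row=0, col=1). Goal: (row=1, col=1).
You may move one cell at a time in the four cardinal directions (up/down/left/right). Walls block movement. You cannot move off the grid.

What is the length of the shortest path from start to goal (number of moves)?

Answer: Shortest path length: 1

Derivation:
BFS from (row=0, col=1) until reaching (row=1, col=1):
  Distance 0: (row=0, col=1)
  Distance 1: (row=0, col=0), (row=1, col=1)  <- goal reached here
One shortest path (1 moves): (row=0, col=1) -> (row=1, col=1)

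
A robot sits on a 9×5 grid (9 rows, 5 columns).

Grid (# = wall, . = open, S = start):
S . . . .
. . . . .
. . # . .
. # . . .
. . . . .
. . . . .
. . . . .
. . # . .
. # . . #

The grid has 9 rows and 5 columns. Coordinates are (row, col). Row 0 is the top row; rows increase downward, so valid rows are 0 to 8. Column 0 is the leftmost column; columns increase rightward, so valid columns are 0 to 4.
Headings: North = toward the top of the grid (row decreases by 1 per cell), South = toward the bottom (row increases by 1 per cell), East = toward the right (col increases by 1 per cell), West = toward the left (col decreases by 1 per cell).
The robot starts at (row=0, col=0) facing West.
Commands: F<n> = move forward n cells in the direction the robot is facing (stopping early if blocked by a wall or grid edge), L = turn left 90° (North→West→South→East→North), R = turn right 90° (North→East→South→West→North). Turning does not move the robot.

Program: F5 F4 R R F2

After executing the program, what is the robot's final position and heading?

Answer: Final position: (row=0, col=2), facing East

Derivation:
Start: (row=0, col=0), facing West
  F5: move forward 0/5 (blocked), now at (row=0, col=0)
  F4: move forward 0/4 (blocked), now at (row=0, col=0)
  R: turn right, now facing North
  R: turn right, now facing East
  F2: move forward 2, now at (row=0, col=2)
Final: (row=0, col=2), facing East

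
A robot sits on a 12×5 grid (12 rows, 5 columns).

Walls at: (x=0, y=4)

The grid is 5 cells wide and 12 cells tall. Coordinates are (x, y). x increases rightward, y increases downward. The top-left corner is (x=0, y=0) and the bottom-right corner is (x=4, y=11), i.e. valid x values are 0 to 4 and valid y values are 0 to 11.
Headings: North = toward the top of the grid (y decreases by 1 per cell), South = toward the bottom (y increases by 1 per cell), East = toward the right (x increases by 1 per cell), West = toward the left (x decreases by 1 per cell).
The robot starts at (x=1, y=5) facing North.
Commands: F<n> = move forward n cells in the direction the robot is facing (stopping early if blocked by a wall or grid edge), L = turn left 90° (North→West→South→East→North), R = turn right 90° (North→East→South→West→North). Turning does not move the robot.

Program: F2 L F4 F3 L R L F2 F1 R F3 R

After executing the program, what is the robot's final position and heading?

Answer: Final position: (x=0, y=3), facing North

Derivation:
Start: (x=1, y=5), facing North
  F2: move forward 2, now at (x=1, y=3)
  L: turn left, now facing West
  F4: move forward 1/4 (blocked), now at (x=0, y=3)
  F3: move forward 0/3 (blocked), now at (x=0, y=3)
  L: turn left, now facing South
  R: turn right, now facing West
  L: turn left, now facing South
  F2: move forward 0/2 (blocked), now at (x=0, y=3)
  F1: move forward 0/1 (blocked), now at (x=0, y=3)
  R: turn right, now facing West
  F3: move forward 0/3 (blocked), now at (x=0, y=3)
  R: turn right, now facing North
Final: (x=0, y=3), facing North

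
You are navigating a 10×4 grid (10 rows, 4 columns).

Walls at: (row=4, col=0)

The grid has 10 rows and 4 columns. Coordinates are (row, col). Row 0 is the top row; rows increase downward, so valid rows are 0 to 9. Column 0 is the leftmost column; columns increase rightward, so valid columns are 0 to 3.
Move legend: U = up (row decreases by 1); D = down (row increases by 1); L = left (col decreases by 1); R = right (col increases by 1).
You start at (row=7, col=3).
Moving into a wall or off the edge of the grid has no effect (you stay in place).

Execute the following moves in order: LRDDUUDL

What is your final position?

Answer: Final position: (row=8, col=2)

Derivation:
Start: (row=7, col=3)
  L (left): (row=7, col=3) -> (row=7, col=2)
  R (right): (row=7, col=2) -> (row=7, col=3)
  D (down): (row=7, col=3) -> (row=8, col=3)
  D (down): (row=8, col=3) -> (row=9, col=3)
  U (up): (row=9, col=3) -> (row=8, col=3)
  U (up): (row=8, col=3) -> (row=7, col=3)
  D (down): (row=7, col=3) -> (row=8, col=3)
  L (left): (row=8, col=3) -> (row=8, col=2)
Final: (row=8, col=2)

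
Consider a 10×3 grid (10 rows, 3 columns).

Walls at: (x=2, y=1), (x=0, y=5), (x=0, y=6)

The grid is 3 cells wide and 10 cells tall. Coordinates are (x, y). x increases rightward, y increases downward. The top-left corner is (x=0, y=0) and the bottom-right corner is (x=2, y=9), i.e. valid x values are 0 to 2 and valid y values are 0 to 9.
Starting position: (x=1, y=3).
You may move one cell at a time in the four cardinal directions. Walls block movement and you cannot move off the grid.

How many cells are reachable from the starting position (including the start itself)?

Answer: Reachable cells: 27

Derivation:
BFS flood-fill from (x=1, y=3):
  Distance 0: (x=1, y=3)
  Distance 1: (x=1, y=2), (x=0, y=3), (x=2, y=3), (x=1, y=4)
  Distance 2: (x=1, y=1), (x=0, y=2), (x=2, y=2), (x=0, y=4), (x=2, y=4), (x=1, y=5)
  Distance 3: (x=1, y=0), (x=0, y=1), (x=2, y=5), (x=1, y=6)
  Distance 4: (x=0, y=0), (x=2, y=0), (x=2, y=6), (x=1, y=7)
  Distance 5: (x=0, y=7), (x=2, y=7), (x=1, y=8)
  Distance 6: (x=0, y=8), (x=2, y=8), (x=1, y=9)
  Distance 7: (x=0, y=9), (x=2, y=9)
Total reachable: 27 (grid has 27 open cells total)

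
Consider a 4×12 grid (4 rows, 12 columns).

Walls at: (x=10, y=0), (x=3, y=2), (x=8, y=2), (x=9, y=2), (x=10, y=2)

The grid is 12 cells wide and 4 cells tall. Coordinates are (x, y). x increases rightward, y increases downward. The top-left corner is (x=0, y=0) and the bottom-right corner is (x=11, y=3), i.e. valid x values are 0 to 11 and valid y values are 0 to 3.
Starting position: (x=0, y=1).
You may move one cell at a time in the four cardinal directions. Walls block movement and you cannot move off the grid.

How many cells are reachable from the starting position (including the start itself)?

Answer: Reachable cells: 43

Derivation:
BFS flood-fill from (x=0, y=1):
  Distance 0: (x=0, y=1)
  Distance 1: (x=0, y=0), (x=1, y=1), (x=0, y=2)
  Distance 2: (x=1, y=0), (x=2, y=1), (x=1, y=2), (x=0, y=3)
  Distance 3: (x=2, y=0), (x=3, y=1), (x=2, y=2), (x=1, y=3)
  Distance 4: (x=3, y=0), (x=4, y=1), (x=2, y=3)
  Distance 5: (x=4, y=0), (x=5, y=1), (x=4, y=2), (x=3, y=3)
  Distance 6: (x=5, y=0), (x=6, y=1), (x=5, y=2), (x=4, y=3)
  Distance 7: (x=6, y=0), (x=7, y=1), (x=6, y=2), (x=5, y=3)
  Distance 8: (x=7, y=0), (x=8, y=1), (x=7, y=2), (x=6, y=3)
  Distance 9: (x=8, y=0), (x=9, y=1), (x=7, y=3)
  Distance 10: (x=9, y=0), (x=10, y=1), (x=8, y=3)
  Distance 11: (x=11, y=1), (x=9, y=3)
  Distance 12: (x=11, y=0), (x=11, y=2), (x=10, y=3)
  Distance 13: (x=11, y=3)
Total reachable: 43 (grid has 43 open cells total)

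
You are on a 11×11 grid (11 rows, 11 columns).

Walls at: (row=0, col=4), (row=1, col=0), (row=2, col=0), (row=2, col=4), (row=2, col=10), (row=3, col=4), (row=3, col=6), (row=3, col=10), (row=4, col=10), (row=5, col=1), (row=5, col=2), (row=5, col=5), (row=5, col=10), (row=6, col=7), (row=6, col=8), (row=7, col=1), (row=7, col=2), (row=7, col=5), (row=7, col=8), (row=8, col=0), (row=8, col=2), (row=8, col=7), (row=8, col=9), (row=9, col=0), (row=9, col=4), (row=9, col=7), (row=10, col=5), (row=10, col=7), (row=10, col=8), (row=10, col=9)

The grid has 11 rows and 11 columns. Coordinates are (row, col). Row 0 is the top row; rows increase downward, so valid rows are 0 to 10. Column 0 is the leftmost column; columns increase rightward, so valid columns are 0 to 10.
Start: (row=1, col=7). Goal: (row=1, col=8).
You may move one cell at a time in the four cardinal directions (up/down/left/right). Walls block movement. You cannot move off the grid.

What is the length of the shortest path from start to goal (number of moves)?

Answer: Shortest path length: 1

Derivation:
BFS from (row=1, col=7) until reaching (row=1, col=8):
  Distance 0: (row=1, col=7)
  Distance 1: (row=0, col=7), (row=1, col=6), (row=1, col=8), (row=2, col=7)  <- goal reached here
One shortest path (1 moves): (row=1, col=7) -> (row=1, col=8)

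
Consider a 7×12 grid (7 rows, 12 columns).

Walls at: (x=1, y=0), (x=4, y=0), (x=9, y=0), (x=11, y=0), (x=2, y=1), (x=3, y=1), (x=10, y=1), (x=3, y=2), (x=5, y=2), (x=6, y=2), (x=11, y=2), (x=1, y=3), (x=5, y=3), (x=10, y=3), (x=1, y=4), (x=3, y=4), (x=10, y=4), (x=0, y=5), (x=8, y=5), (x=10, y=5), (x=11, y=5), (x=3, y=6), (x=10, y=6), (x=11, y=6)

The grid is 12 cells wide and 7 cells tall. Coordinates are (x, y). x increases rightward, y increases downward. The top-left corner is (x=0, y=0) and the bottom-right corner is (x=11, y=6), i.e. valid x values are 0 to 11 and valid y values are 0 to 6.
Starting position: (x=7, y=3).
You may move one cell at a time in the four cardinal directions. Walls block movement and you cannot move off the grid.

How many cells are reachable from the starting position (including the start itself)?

BFS flood-fill from (x=7, y=3):
  Distance 0: (x=7, y=3)
  Distance 1: (x=7, y=2), (x=6, y=3), (x=8, y=3), (x=7, y=4)
  Distance 2: (x=7, y=1), (x=8, y=2), (x=9, y=3), (x=6, y=4), (x=8, y=4), (x=7, y=5)
  Distance 3: (x=7, y=0), (x=6, y=1), (x=8, y=1), (x=9, y=2), (x=5, y=4), (x=9, y=4), (x=6, y=5), (x=7, y=6)
  Distance 4: (x=6, y=0), (x=8, y=0), (x=5, y=1), (x=9, y=1), (x=10, y=2), (x=4, y=4), (x=5, y=5), (x=9, y=5), (x=6, y=6), (x=8, y=6)
  Distance 5: (x=5, y=0), (x=4, y=1), (x=4, y=3), (x=4, y=5), (x=5, y=6), (x=9, y=6)
  Distance 6: (x=4, y=2), (x=3, y=3), (x=3, y=5), (x=4, y=6)
  Distance 7: (x=2, y=3), (x=2, y=5)
  Distance 8: (x=2, y=2), (x=2, y=4), (x=1, y=5), (x=2, y=6)
  Distance 9: (x=1, y=2), (x=1, y=6)
  Distance 10: (x=1, y=1), (x=0, y=2), (x=0, y=6)
  Distance 11: (x=0, y=1), (x=0, y=3)
  Distance 12: (x=0, y=0), (x=0, y=4)
Total reachable: 54 (grid has 60 open cells total)

Answer: Reachable cells: 54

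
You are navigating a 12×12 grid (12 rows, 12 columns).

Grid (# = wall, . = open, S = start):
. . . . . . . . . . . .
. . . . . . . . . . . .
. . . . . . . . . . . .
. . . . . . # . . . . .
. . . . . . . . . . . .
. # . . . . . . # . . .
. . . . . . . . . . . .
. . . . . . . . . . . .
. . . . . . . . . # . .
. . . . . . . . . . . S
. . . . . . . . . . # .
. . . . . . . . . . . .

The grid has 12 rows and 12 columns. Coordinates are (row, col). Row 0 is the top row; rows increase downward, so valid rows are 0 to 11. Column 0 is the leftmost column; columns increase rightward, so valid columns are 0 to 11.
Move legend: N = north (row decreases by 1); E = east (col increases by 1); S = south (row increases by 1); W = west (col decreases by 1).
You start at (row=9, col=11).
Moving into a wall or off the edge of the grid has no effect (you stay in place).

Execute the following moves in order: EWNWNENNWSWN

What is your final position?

Start: (row=9, col=11)
  E (east): blocked, stay at (row=9, col=11)
  W (west): (row=9, col=11) -> (row=9, col=10)
  N (north): (row=9, col=10) -> (row=8, col=10)
  W (west): blocked, stay at (row=8, col=10)
  N (north): (row=8, col=10) -> (row=7, col=10)
  E (east): (row=7, col=10) -> (row=7, col=11)
  N (north): (row=7, col=11) -> (row=6, col=11)
  N (north): (row=6, col=11) -> (row=5, col=11)
  W (west): (row=5, col=11) -> (row=5, col=10)
  S (south): (row=5, col=10) -> (row=6, col=10)
  W (west): (row=6, col=10) -> (row=6, col=9)
  N (north): (row=6, col=9) -> (row=5, col=9)
Final: (row=5, col=9)

Answer: Final position: (row=5, col=9)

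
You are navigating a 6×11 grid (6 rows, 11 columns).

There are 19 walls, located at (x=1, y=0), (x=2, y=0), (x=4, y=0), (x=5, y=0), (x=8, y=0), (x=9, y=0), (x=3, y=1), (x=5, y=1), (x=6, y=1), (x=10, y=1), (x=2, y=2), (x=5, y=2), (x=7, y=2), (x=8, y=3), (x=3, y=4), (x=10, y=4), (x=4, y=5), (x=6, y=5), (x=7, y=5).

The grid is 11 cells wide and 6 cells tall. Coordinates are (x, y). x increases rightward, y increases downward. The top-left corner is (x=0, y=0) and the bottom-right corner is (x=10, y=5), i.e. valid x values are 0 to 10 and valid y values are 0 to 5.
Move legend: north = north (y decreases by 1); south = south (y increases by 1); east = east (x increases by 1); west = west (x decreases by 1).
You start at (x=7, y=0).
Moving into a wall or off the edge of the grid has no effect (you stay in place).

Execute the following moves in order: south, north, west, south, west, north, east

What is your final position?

Start: (x=7, y=0)
  south (south): (x=7, y=0) -> (x=7, y=1)
  north (north): (x=7, y=1) -> (x=7, y=0)
  west (west): (x=7, y=0) -> (x=6, y=0)
  south (south): blocked, stay at (x=6, y=0)
  west (west): blocked, stay at (x=6, y=0)
  north (north): blocked, stay at (x=6, y=0)
  east (east): (x=6, y=0) -> (x=7, y=0)
Final: (x=7, y=0)

Answer: Final position: (x=7, y=0)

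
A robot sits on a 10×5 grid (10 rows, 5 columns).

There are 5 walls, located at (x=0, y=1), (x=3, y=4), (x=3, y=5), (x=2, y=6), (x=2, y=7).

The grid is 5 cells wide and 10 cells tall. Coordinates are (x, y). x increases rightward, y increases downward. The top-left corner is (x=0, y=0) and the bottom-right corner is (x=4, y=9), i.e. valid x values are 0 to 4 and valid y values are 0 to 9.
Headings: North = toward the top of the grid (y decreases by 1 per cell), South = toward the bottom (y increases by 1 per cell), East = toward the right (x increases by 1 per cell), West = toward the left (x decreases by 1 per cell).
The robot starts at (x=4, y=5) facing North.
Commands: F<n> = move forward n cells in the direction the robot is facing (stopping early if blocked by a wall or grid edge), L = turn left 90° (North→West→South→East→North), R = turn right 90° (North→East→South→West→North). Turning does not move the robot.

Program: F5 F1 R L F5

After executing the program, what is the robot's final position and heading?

Start: (x=4, y=5), facing North
  F5: move forward 5, now at (x=4, y=0)
  F1: move forward 0/1 (blocked), now at (x=4, y=0)
  R: turn right, now facing East
  L: turn left, now facing North
  F5: move forward 0/5 (blocked), now at (x=4, y=0)
Final: (x=4, y=0), facing North

Answer: Final position: (x=4, y=0), facing North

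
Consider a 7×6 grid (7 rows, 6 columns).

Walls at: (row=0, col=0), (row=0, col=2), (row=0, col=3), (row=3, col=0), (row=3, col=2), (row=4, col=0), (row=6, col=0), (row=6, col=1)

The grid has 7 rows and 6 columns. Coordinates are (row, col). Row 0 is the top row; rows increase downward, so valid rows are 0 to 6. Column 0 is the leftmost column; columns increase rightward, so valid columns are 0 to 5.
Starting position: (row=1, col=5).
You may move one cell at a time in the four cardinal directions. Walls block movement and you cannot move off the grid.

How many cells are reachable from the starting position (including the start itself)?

BFS flood-fill from (row=1, col=5):
  Distance 0: (row=1, col=5)
  Distance 1: (row=0, col=5), (row=1, col=4), (row=2, col=5)
  Distance 2: (row=0, col=4), (row=1, col=3), (row=2, col=4), (row=3, col=5)
  Distance 3: (row=1, col=2), (row=2, col=3), (row=3, col=4), (row=4, col=5)
  Distance 4: (row=1, col=1), (row=2, col=2), (row=3, col=3), (row=4, col=4), (row=5, col=5)
  Distance 5: (row=0, col=1), (row=1, col=0), (row=2, col=1), (row=4, col=3), (row=5, col=4), (row=6, col=5)
  Distance 6: (row=2, col=0), (row=3, col=1), (row=4, col=2), (row=5, col=3), (row=6, col=4)
  Distance 7: (row=4, col=1), (row=5, col=2), (row=6, col=3)
  Distance 8: (row=5, col=1), (row=6, col=2)
  Distance 9: (row=5, col=0)
Total reachable: 34 (grid has 34 open cells total)

Answer: Reachable cells: 34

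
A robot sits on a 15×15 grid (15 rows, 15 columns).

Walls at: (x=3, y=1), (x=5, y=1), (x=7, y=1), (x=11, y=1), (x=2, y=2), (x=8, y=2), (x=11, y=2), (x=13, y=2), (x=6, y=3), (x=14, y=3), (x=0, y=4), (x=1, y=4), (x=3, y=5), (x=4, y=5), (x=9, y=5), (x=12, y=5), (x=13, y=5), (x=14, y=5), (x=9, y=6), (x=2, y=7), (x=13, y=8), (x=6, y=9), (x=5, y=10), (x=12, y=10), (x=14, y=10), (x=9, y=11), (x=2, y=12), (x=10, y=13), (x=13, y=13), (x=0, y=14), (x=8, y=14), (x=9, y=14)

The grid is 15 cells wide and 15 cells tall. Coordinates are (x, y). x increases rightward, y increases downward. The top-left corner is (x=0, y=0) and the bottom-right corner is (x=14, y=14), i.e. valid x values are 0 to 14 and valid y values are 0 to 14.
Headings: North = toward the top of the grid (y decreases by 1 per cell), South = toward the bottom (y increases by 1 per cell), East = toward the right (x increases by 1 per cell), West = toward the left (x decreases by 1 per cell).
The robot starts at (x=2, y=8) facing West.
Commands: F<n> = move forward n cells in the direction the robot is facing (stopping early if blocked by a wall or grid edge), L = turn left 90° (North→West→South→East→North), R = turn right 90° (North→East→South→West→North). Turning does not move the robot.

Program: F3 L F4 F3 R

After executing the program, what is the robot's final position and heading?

Start: (x=2, y=8), facing West
  F3: move forward 2/3 (blocked), now at (x=0, y=8)
  L: turn left, now facing South
  F4: move forward 4, now at (x=0, y=12)
  F3: move forward 1/3 (blocked), now at (x=0, y=13)
  R: turn right, now facing West
Final: (x=0, y=13), facing West

Answer: Final position: (x=0, y=13), facing West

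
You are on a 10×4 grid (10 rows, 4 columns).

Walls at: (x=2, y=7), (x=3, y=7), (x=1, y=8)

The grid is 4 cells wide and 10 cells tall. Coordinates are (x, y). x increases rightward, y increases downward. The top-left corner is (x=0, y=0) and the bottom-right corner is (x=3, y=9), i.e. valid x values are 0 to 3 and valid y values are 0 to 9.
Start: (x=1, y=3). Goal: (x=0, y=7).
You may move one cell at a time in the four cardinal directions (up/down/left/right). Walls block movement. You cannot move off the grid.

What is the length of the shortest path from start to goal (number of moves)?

BFS from (x=1, y=3) until reaching (x=0, y=7):
  Distance 0: (x=1, y=3)
  Distance 1: (x=1, y=2), (x=0, y=3), (x=2, y=3), (x=1, y=4)
  Distance 2: (x=1, y=1), (x=0, y=2), (x=2, y=2), (x=3, y=3), (x=0, y=4), (x=2, y=4), (x=1, y=5)
  Distance 3: (x=1, y=0), (x=0, y=1), (x=2, y=1), (x=3, y=2), (x=3, y=4), (x=0, y=5), (x=2, y=5), (x=1, y=6)
  Distance 4: (x=0, y=0), (x=2, y=0), (x=3, y=1), (x=3, y=5), (x=0, y=6), (x=2, y=6), (x=1, y=7)
  Distance 5: (x=3, y=0), (x=3, y=6), (x=0, y=7)  <- goal reached here
One shortest path (5 moves): (x=1, y=3) -> (x=0, y=3) -> (x=0, y=4) -> (x=0, y=5) -> (x=0, y=6) -> (x=0, y=7)

Answer: Shortest path length: 5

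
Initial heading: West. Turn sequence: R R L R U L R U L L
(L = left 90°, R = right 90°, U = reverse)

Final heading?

Start: West
  R (right (90° clockwise)) -> North
  R (right (90° clockwise)) -> East
  L (left (90° counter-clockwise)) -> North
  R (right (90° clockwise)) -> East
  U (U-turn (180°)) -> West
  L (left (90° counter-clockwise)) -> South
  R (right (90° clockwise)) -> West
  U (U-turn (180°)) -> East
  L (left (90° counter-clockwise)) -> North
  L (left (90° counter-clockwise)) -> West
Final: West

Answer: Final heading: West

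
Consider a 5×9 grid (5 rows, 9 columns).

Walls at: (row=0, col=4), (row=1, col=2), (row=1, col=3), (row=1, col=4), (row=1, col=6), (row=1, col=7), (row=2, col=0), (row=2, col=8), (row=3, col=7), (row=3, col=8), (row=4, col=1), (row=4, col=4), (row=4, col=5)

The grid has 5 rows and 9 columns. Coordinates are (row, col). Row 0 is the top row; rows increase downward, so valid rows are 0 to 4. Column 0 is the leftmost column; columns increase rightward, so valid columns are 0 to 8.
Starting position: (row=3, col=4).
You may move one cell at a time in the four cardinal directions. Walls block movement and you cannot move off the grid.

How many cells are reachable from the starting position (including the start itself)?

BFS flood-fill from (row=3, col=4):
  Distance 0: (row=3, col=4)
  Distance 1: (row=2, col=4), (row=3, col=3), (row=3, col=5)
  Distance 2: (row=2, col=3), (row=2, col=5), (row=3, col=2), (row=3, col=6), (row=4, col=3)
  Distance 3: (row=1, col=5), (row=2, col=2), (row=2, col=6), (row=3, col=1), (row=4, col=2), (row=4, col=6)
  Distance 4: (row=0, col=5), (row=2, col=1), (row=2, col=7), (row=3, col=0), (row=4, col=7)
  Distance 5: (row=0, col=6), (row=1, col=1), (row=4, col=0), (row=4, col=8)
  Distance 6: (row=0, col=1), (row=0, col=7), (row=1, col=0)
  Distance 7: (row=0, col=0), (row=0, col=2), (row=0, col=8)
  Distance 8: (row=0, col=3), (row=1, col=8)
Total reachable: 32 (grid has 32 open cells total)

Answer: Reachable cells: 32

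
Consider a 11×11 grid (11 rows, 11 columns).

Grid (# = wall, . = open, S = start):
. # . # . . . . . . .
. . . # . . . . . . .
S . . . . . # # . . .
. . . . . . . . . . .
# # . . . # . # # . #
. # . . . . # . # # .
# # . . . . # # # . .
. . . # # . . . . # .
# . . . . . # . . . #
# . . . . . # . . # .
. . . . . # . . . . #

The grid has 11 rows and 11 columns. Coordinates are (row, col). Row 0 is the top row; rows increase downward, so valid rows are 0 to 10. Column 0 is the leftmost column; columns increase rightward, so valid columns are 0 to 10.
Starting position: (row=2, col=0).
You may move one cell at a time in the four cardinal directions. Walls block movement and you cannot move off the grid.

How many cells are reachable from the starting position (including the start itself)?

Answer: Reachable cells: 83

Derivation:
BFS flood-fill from (row=2, col=0):
  Distance 0: (row=2, col=0)
  Distance 1: (row=1, col=0), (row=2, col=1), (row=3, col=0)
  Distance 2: (row=0, col=0), (row=1, col=1), (row=2, col=2), (row=3, col=1)
  Distance 3: (row=1, col=2), (row=2, col=3), (row=3, col=2)
  Distance 4: (row=0, col=2), (row=2, col=4), (row=3, col=3), (row=4, col=2)
  Distance 5: (row=1, col=4), (row=2, col=5), (row=3, col=4), (row=4, col=3), (row=5, col=2)
  Distance 6: (row=0, col=4), (row=1, col=5), (row=3, col=5), (row=4, col=4), (row=5, col=3), (row=6, col=2)
  Distance 7: (row=0, col=5), (row=1, col=6), (row=3, col=6), (row=5, col=4), (row=6, col=3), (row=7, col=2)
  Distance 8: (row=0, col=6), (row=1, col=7), (row=3, col=7), (row=4, col=6), (row=5, col=5), (row=6, col=4), (row=7, col=1), (row=8, col=2)
  Distance 9: (row=0, col=7), (row=1, col=8), (row=3, col=8), (row=6, col=5), (row=7, col=0), (row=8, col=1), (row=8, col=3), (row=9, col=2)
  Distance 10: (row=0, col=8), (row=1, col=9), (row=2, col=8), (row=3, col=9), (row=7, col=5), (row=8, col=4), (row=9, col=1), (row=9, col=3), (row=10, col=2)
  Distance 11: (row=0, col=9), (row=1, col=10), (row=2, col=9), (row=3, col=10), (row=4, col=9), (row=7, col=6), (row=8, col=5), (row=9, col=4), (row=10, col=1), (row=10, col=3)
  Distance 12: (row=0, col=10), (row=2, col=10), (row=7, col=7), (row=9, col=5), (row=10, col=0), (row=10, col=4)
  Distance 13: (row=7, col=8), (row=8, col=7)
  Distance 14: (row=8, col=8), (row=9, col=7)
  Distance 15: (row=8, col=9), (row=9, col=8), (row=10, col=7)
  Distance 16: (row=10, col=6), (row=10, col=8)
  Distance 17: (row=10, col=9)
Total reachable: 83 (grid has 90 open cells total)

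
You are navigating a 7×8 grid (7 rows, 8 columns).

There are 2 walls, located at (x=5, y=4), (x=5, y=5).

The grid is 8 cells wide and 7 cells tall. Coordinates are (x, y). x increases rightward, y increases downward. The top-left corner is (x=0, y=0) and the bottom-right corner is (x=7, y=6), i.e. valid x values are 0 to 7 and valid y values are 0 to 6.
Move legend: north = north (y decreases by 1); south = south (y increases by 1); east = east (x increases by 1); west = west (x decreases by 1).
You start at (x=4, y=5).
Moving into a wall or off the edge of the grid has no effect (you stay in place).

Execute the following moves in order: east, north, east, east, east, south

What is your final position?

Answer: Final position: (x=4, y=5)

Derivation:
Start: (x=4, y=5)
  east (east): blocked, stay at (x=4, y=5)
  north (north): (x=4, y=5) -> (x=4, y=4)
  [×3]east (east): blocked, stay at (x=4, y=4)
  south (south): (x=4, y=4) -> (x=4, y=5)
Final: (x=4, y=5)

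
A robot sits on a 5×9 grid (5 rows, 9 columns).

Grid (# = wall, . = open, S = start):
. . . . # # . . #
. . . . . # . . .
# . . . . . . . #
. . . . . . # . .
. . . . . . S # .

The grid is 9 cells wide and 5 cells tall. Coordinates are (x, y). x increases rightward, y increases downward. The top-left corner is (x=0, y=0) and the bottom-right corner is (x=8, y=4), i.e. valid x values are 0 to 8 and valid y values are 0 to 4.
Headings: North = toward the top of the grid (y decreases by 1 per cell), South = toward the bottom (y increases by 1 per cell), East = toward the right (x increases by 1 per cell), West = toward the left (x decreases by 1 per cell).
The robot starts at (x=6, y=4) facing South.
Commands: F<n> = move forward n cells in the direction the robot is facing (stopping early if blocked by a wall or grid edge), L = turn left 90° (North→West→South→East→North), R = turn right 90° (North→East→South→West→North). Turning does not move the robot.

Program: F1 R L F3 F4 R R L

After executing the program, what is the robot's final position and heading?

Start: (x=6, y=4), facing South
  F1: move forward 0/1 (blocked), now at (x=6, y=4)
  R: turn right, now facing West
  L: turn left, now facing South
  F3: move forward 0/3 (blocked), now at (x=6, y=4)
  F4: move forward 0/4 (blocked), now at (x=6, y=4)
  R: turn right, now facing West
  R: turn right, now facing North
  L: turn left, now facing West
Final: (x=6, y=4), facing West

Answer: Final position: (x=6, y=4), facing West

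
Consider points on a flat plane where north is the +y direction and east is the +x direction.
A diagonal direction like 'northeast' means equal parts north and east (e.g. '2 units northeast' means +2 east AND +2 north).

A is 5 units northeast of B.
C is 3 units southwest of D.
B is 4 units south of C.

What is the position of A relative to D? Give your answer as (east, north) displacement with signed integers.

Place D at the origin (east=0, north=0).
  C is 3 units southwest of D: delta (east=-3, north=-3); C at (east=-3, north=-3).
  B is 4 units south of C: delta (east=+0, north=-4); B at (east=-3, north=-7).
  A is 5 units northeast of B: delta (east=+5, north=+5); A at (east=2, north=-2).
Therefore A relative to D: (east=2, north=-2).

Answer: A is at (east=2, north=-2) relative to D.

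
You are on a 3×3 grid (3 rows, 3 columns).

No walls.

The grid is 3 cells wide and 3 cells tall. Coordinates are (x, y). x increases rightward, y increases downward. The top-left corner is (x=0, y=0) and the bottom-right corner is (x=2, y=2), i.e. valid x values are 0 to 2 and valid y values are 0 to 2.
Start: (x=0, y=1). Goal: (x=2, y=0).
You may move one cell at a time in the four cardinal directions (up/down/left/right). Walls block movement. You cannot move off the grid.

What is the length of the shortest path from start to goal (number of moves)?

Answer: Shortest path length: 3

Derivation:
BFS from (x=0, y=1) until reaching (x=2, y=0):
  Distance 0: (x=0, y=1)
  Distance 1: (x=0, y=0), (x=1, y=1), (x=0, y=2)
  Distance 2: (x=1, y=0), (x=2, y=1), (x=1, y=2)
  Distance 3: (x=2, y=0), (x=2, y=2)  <- goal reached here
One shortest path (3 moves): (x=0, y=1) -> (x=1, y=1) -> (x=2, y=1) -> (x=2, y=0)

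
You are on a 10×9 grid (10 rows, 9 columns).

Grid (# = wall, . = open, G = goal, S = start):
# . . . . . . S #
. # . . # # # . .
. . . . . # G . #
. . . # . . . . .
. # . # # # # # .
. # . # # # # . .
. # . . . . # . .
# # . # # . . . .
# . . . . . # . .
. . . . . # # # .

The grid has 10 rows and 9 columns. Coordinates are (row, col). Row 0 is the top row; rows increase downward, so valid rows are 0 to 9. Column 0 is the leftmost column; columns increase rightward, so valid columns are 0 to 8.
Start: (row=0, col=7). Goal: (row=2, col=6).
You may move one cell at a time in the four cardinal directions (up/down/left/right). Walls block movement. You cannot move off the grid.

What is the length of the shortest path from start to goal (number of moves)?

BFS from (row=0, col=7) until reaching (row=2, col=6):
  Distance 0: (row=0, col=7)
  Distance 1: (row=0, col=6), (row=1, col=7)
  Distance 2: (row=0, col=5), (row=1, col=8), (row=2, col=7)
  Distance 3: (row=0, col=4), (row=2, col=6), (row=3, col=7)  <- goal reached here
One shortest path (3 moves): (row=0, col=7) -> (row=1, col=7) -> (row=2, col=7) -> (row=2, col=6)

Answer: Shortest path length: 3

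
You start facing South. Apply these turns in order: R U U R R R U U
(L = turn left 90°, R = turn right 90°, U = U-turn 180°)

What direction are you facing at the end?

Answer: Final heading: South

Derivation:
Start: South
  R (right (90° clockwise)) -> West
  U (U-turn (180°)) -> East
  U (U-turn (180°)) -> West
  R (right (90° clockwise)) -> North
  R (right (90° clockwise)) -> East
  R (right (90° clockwise)) -> South
  U (U-turn (180°)) -> North
  U (U-turn (180°)) -> South
Final: South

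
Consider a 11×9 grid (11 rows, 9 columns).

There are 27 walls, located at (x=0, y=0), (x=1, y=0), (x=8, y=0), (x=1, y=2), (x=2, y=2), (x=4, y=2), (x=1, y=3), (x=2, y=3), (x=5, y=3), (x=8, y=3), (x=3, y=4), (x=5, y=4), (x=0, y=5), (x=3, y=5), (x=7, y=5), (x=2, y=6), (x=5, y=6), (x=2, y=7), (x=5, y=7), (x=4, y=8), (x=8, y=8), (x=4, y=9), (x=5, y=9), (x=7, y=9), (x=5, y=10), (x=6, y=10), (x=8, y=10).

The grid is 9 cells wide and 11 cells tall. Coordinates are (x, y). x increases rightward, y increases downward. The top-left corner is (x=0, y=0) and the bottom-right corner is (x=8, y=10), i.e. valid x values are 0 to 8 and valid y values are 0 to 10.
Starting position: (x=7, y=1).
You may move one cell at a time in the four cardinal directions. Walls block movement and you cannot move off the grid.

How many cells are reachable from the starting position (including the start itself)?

BFS flood-fill from (x=7, y=1):
  Distance 0: (x=7, y=1)
  Distance 1: (x=7, y=0), (x=6, y=1), (x=8, y=1), (x=7, y=2)
  Distance 2: (x=6, y=0), (x=5, y=1), (x=6, y=2), (x=8, y=2), (x=7, y=3)
  Distance 3: (x=5, y=0), (x=4, y=1), (x=5, y=2), (x=6, y=3), (x=7, y=4)
  Distance 4: (x=4, y=0), (x=3, y=1), (x=6, y=4), (x=8, y=4)
  Distance 5: (x=3, y=0), (x=2, y=1), (x=3, y=2), (x=6, y=5), (x=8, y=5)
  Distance 6: (x=2, y=0), (x=1, y=1), (x=3, y=3), (x=5, y=5), (x=6, y=6), (x=8, y=6)
  Distance 7: (x=0, y=1), (x=4, y=3), (x=4, y=5), (x=7, y=6), (x=6, y=7), (x=8, y=7)
  Distance 8: (x=0, y=2), (x=4, y=4), (x=4, y=6), (x=7, y=7), (x=6, y=8)
  Distance 9: (x=0, y=3), (x=3, y=6), (x=4, y=7), (x=5, y=8), (x=7, y=8), (x=6, y=9)
  Distance 10: (x=0, y=4), (x=3, y=7)
  Distance 11: (x=1, y=4), (x=3, y=8)
  Distance 12: (x=2, y=4), (x=1, y=5), (x=2, y=8), (x=3, y=9)
  Distance 13: (x=2, y=5), (x=1, y=6), (x=1, y=8), (x=2, y=9), (x=3, y=10)
  Distance 14: (x=0, y=6), (x=1, y=7), (x=0, y=8), (x=1, y=9), (x=2, y=10), (x=4, y=10)
  Distance 15: (x=0, y=7), (x=0, y=9), (x=1, y=10)
  Distance 16: (x=0, y=10)
Total reachable: 70 (grid has 72 open cells total)

Answer: Reachable cells: 70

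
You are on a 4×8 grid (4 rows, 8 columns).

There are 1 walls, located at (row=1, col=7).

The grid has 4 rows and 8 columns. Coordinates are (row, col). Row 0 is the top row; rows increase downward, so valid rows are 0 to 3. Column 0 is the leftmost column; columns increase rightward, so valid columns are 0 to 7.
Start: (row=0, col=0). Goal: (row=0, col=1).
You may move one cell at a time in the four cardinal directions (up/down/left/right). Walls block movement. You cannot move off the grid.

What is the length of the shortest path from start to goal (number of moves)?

Answer: Shortest path length: 1

Derivation:
BFS from (row=0, col=0) until reaching (row=0, col=1):
  Distance 0: (row=0, col=0)
  Distance 1: (row=0, col=1), (row=1, col=0)  <- goal reached here
One shortest path (1 moves): (row=0, col=0) -> (row=0, col=1)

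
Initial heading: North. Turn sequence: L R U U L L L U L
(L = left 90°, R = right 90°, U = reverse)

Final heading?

Answer: Final heading: South

Derivation:
Start: North
  L (left (90° counter-clockwise)) -> West
  R (right (90° clockwise)) -> North
  U (U-turn (180°)) -> South
  U (U-turn (180°)) -> North
  L (left (90° counter-clockwise)) -> West
  L (left (90° counter-clockwise)) -> South
  L (left (90° counter-clockwise)) -> East
  U (U-turn (180°)) -> West
  L (left (90° counter-clockwise)) -> South
Final: South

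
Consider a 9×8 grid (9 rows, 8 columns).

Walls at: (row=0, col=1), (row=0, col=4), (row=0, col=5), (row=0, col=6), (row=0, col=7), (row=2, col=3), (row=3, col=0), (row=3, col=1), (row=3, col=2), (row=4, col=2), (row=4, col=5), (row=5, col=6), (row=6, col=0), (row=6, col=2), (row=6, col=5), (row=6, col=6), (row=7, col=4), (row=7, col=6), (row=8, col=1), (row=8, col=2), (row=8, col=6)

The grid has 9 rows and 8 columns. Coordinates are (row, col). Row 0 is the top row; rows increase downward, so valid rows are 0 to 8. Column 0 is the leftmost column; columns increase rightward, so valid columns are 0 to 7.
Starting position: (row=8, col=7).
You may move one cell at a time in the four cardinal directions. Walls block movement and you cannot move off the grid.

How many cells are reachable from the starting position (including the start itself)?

BFS flood-fill from (row=8, col=7):
  Distance 0: (row=8, col=7)
  Distance 1: (row=7, col=7)
  Distance 2: (row=6, col=7)
  Distance 3: (row=5, col=7)
  Distance 4: (row=4, col=7)
  Distance 5: (row=3, col=7), (row=4, col=6)
  Distance 6: (row=2, col=7), (row=3, col=6)
  Distance 7: (row=1, col=7), (row=2, col=6), (row=3, col=5)
  Distance 8: (row=1, col=6), (row=2, col=5), (row=3, col=4)
  Distance 9: (row=1, col=5), (row=2, col=4), (row=3, col=3), (row=4, col=4)
  Distance 10: (row=1, col=4), (row=4, col=3), (row=5, col=4)
  Distance 11: (row=1, col=3), (row=5, col=3), (row=5, col=5), (row=6, col=4)
  Distance 12: (row=0, col=3), (row=1, col=2), (row=5, col=2), (row=6, col=3)
  Distance 13: (row=0, col=2), (row=1, col=1), (row=2, col=2), (row=5, col=1), (row=7, col=3)
  Distance 14: (row=1, col=0), (row=2, col=1), (row=4, col=1), (row=5, col=0), (row=6, col=1), (row=7, col=2), (row=8, col=3)
  Distance 15: (row=0, col=0), (row=2, col=0), (row=4, col=0), (row=7, col=1), (row=8, col=4)
  Distance 16: (row=7, col=0), (row=8, col=5)
  Distance 17: (row=7, col=5), (row=8, col=0)
Total reachable: 51 (grid has 51 open cells total)

Answer: Reachable cells: 51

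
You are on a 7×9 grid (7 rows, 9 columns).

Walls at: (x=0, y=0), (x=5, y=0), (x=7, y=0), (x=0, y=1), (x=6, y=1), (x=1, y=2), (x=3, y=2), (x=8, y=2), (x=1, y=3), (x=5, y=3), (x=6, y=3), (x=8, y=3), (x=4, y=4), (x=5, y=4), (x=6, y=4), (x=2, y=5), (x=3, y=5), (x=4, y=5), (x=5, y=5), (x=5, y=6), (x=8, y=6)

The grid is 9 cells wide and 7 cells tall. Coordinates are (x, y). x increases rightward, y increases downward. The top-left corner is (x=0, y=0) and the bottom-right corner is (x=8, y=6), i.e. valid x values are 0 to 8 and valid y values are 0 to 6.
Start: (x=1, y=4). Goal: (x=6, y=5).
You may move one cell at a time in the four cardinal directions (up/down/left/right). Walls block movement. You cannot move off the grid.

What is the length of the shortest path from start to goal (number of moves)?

Answer: Shortest path length: 12

Derivation:
BFS from (x=1, y=4) until reaching (x=6, y=5):
  Distance 0: (x=1, y=4)
  Distance 1: (x=0, y=4), (x=2, y=4), (x=1, y=5)
  Distance 2: (x=0, y=3), (x=2, y=3), (x=3, y=4), (x=0, y=5), (x=1, y=6)
  Distance 3: (x=0, y=2), (x=2, y=2), (x=3, y=3), (x=0, y=6), (x=2, y=6)
  Distance 4: (x=2, y=1), (x=4, y=3), (x=3, y=6)
  Distance 5: (x=2, y=0), (x=1, y=1), (x=3, y=1), (x=4, y=2), (x=4, y=6)
  Distance 6: (x=1, y=0), (x=3, y=0), (x=4, y=1), (x=5, y=2)
  Distance 7: (x=4, y=0), (x=5, y=1), (x=6, y=2)
  Distance 8: (x=7, y=2)
  Distance 9: (x=7, y=1), (x=7, y=3)
  Distance 10: (x=8, y=1), (x=7, y=4)
  Distance 11: (x=8, y=0), (x=8, y=4), (x=7, y=5)
  Distance 12: (x=6, y=5), (x=8, y=5), (x=7, y=6)  <- goal reached here
One shortest path (12 moves): (x=1, y=4) -> (x=2, y=4) -> (x=3, y=4) -> (x=3, y=3) -> (x=4, y=3) -> (x=4, y=2) -> (x=5, y=2) -> (x=6, y=2) -> (x=7, y=2) -> (x=7, y=3) -> (x=7, y=4) -> (x=7, y=5) -> (x=6, y=5)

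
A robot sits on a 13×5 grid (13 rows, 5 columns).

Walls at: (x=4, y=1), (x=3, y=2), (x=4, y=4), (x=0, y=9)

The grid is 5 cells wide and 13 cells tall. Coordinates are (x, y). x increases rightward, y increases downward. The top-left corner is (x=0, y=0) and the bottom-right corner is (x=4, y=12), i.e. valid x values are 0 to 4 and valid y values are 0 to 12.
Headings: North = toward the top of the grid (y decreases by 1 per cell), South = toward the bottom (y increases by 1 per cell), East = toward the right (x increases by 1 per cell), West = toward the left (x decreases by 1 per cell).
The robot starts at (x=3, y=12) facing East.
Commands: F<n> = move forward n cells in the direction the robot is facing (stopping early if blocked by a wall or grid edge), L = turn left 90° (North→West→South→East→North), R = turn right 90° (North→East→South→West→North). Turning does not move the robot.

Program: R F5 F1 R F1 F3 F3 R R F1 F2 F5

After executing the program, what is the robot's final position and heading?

Start: (x=3, y=12), facing East
  R: turn right, now facing South
  F5: move forward 0/5 (blocked), now at (x=3, y=12)
  F1: move forward 0/1 (blocked), now at (x=3, y=12)
  R: turn right, now facing West
  F1: move forward 1, now at (x=2, y=12)
  F3: move forward 2/3 (blocked), now at (x=0, y=12)
  F3: move forward 0/3 (blocked), now at (x=0, y=12)
  R: turn right, now facing North
  R: turn right, now facing East
  F1: move forward 1, now at (x=1, y=12)
  F2: move forward 2, now at (x=3, y=12)
  F5: move forward 1/5 (blocked), now at (x=4, y=12)
Final: (x=4, y=12), facing East

Answer: Final position: (x=4, y=12), facing East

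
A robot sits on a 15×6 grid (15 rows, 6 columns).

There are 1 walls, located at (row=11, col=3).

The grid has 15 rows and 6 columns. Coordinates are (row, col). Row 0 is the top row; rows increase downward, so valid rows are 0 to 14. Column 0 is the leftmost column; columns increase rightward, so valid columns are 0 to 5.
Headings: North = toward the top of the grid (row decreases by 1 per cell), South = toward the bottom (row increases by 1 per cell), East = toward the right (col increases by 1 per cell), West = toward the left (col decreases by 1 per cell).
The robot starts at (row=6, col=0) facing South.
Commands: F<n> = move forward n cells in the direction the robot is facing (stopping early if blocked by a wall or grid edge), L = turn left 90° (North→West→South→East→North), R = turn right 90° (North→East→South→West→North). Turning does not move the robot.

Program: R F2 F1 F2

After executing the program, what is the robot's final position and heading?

Start: (row=6, col=0), facing South
  R: turn right, now facing West
  F2: move forward 0/2 (blocked), now at (row=6, col=0)
  F1: move forward 0/1 (blocked), now at (row=6, col=0)
  F2: move forward 0/2 (blocked), now at (row=6, col=0)
Final: (row=6, col=0), facing West

Answer: Final position: (row=6, col=0), facing West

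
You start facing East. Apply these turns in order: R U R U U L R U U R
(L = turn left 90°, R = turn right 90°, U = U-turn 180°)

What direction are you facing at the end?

Answer: Final heading: South

Derivation:
Start: East
  R (right (90° clockwise)) -> South
  U (U-turn (180°)) -> North
  R (right (90° clockwise)) -> East
  U (U-turn (180°)) -> West
  U (U-turn (180°)) -> East
  L (left (90° counter-clockwise)) -> North
  R (right (90° clockwise)) -> East
  U (U-turn (180°)) -> West
  U (U-turn (180°)) -> East
  R (right (90° clockwise)) -> South
Final: South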